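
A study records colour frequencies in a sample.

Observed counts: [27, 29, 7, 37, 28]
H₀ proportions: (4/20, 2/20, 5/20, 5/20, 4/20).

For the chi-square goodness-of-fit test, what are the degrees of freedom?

df = k − 1 = 5 − 1 = 4

degrees of freedom = 4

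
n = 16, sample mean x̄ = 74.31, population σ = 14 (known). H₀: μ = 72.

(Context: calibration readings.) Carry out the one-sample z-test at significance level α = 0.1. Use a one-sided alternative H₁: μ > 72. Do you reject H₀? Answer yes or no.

reject H₀: no

SE = σ/√n = 14/√16 = 3.5000
z = (x̄−μ₀)/SE = (74.31−72)/3.5000 = 0.6600
p-value (one-sided, H₁ greater) = 0.25463
At α=0.1: p ≥ α → fail to reject H₀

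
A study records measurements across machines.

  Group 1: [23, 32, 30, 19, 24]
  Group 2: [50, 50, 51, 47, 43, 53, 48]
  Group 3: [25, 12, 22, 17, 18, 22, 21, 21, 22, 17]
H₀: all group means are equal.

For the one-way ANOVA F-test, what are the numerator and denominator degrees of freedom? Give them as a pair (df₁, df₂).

k = 3 groups, N = 22 total
df = (k−1, N−k) = (3−1, 22−3) = (2, 19)

degrees of freedom = [2, 19]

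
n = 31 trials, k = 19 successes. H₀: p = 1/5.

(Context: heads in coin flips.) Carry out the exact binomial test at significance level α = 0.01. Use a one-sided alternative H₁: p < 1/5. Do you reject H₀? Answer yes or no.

Exact binomial: n=31, k=19, p₀=1/5=0.2000
P(X≤19) from Σ C(n,i)·p₀^i·(1−p₀)^(n−i)
p-value (one-sided, H₁ less) = 1.00000
At α=0.01: p ≥ α → fail to reject H₀

reject H₀: no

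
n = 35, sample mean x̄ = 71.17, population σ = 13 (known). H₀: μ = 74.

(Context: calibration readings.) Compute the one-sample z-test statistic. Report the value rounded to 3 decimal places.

test statistic = -1.288

SE = σ/√n = 13/√35 = 2.1974
z = (x̄−μ₀)/SE = (71.17−74)/2.1974 = -1.2879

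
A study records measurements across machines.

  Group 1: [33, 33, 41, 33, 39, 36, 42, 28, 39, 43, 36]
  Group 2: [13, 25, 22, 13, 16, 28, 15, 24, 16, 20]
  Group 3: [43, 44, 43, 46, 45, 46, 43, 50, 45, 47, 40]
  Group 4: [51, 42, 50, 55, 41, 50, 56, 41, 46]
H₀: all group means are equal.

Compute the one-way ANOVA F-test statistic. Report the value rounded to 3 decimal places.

Group means [36.64, 19.20, 44.73, 48.00], grand mean 37.049
SSB = Σnᵢ(x̄ᵢ−x̄)² = 4915.575; SSW = ΣΣ(x−x̄ᵢ)² = 808.327
MSB = 4915.575/3 = 1638.5251; MSW = 808.327/37 = 21.8467
F = MSB/MSW = 75.0011
df = (3, 37)

test statistic = 75.001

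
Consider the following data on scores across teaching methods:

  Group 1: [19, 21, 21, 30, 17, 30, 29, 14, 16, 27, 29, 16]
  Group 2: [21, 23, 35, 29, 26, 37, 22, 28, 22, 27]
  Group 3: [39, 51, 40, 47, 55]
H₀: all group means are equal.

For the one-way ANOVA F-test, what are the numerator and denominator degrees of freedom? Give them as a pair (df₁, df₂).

degrees of freedom = [2, 24]

k = 3 groups, N = 27 total
df = (k−1, N−k) = (3−1, 27−3) = (2, 24)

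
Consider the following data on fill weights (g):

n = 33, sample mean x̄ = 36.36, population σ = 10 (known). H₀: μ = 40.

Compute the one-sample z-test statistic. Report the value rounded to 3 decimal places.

SE = σ/√n = 10/√33 = 1.7408
z = (x̄−μ₀)/SE = (36.36−40)/1.7408 = -2.0910

test statistic = -2.091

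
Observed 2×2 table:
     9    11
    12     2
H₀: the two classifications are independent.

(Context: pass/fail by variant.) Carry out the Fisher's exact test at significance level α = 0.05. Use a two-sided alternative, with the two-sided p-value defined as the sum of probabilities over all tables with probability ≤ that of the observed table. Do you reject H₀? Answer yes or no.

reject H₀: yes

Margins: r₁=20, r₂=14, c₁=21, c₂=13, n=34
p_obs = C(20,9)·C(14,12)/C(34,21); sum pmf over tables with pmf ≤ p_obs
p-value (two-sided) = 0.03021
At α=0.05: p < α → reject H₀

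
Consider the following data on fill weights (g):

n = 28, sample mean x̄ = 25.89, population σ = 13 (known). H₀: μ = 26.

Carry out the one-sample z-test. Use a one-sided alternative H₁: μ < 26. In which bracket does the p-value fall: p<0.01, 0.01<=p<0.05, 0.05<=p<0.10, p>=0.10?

SE = σ/√n = 13/√28 = 2.4568
z = (x̄−μ₀)/SE = (25.89−26)/2.4568 = -0.0448
p-value (one-sided, H₁ less) = 0.48214
→ bracket: p>=0.10

p-value bracket: p>=0.10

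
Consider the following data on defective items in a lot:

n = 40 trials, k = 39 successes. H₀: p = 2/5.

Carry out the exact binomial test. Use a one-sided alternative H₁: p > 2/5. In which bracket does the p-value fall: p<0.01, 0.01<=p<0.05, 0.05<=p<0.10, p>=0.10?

Exact binomial: n=40, k=39, p₀=2/5=0.4000
P(X≥39) from Σ C(n,i)·p₀^i·(1−p₀)^(n−i)
p-value (one-sided, H₁ greater) = 0.00000
→ bracket: p<0.01

p-value bracket: p<0.01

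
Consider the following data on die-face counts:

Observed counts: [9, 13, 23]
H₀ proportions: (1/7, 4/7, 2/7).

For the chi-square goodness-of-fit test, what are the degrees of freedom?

degrees of freedom = 2

df = k − 1 = 3 − 1 = 2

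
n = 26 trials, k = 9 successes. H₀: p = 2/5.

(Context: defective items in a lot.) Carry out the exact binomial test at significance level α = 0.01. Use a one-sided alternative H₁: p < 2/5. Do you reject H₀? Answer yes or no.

Exact binomial: n=26, k=9, p₀=2/5=0.4000
P(X≤9) from Σ C(n,i)·p₀^i·(1−p₀)^(n−i)
p-value (one-sided, H₁ less) = 0.36418
At α=0.01: p ≥ α → fail to reject H₀

reject H₀: no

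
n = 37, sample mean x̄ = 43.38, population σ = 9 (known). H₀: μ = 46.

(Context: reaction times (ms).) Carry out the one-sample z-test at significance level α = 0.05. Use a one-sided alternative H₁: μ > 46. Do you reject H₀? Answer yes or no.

reject H₀: no

SE = σ/√n = 9/√37 = 1.4796
z = (x̄−μ₀)/SE = (43.38−46)/1.4796 = -1.7708
p-value (one-sided, H₁ greater) = 0.96170
At α=0.05: p ≥ α → fail to reject H₀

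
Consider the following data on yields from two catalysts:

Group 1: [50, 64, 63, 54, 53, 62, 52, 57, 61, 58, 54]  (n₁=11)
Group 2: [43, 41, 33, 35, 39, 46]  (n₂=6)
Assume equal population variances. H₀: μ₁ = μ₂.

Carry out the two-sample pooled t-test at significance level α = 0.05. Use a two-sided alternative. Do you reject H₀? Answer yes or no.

x̄₁=57.091, s₁=4.847, n₁=11
x̄₂=39.500, s₂=4.889, n₂=6
s_p² = [10·4.847² + 5·4.889²]/15 = 23.6273
SE = √(s_p²·(1/11+1/6)) = 2.4669
t = (57.091−39.500)/2.4669 = 7.1306
df = 15
p-value (two-sided) = 0.00000
At α=0.05: p < α → reject H₀

reject H₀: yes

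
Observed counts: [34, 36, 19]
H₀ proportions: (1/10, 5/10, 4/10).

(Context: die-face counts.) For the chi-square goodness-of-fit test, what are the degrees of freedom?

degrees of freedom = 2

df = k − 1 = 3 − 1 = 2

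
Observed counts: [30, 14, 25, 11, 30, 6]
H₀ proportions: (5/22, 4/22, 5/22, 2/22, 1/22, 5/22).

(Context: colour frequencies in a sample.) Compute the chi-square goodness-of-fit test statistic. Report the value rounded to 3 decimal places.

test statistic = 134.667

n = 116; E_i = n·p_i = [26.36, 21.09, 26.36, 10.55, 5.27, 26.36]
χ² = (30−26.36)²/26.36 + (14−21.09)²/21.09 + (25−26.36)²/26.36 + (11−10.55)²/10.55 + (30−5.27)²/5.27 + (6−26.36)²/26.36 = 134.6672
df = 5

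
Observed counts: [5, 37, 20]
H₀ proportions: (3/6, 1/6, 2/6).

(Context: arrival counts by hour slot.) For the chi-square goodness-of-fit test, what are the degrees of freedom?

df = k − 1 = 3 − 1 = 2

degrees of freedom = 2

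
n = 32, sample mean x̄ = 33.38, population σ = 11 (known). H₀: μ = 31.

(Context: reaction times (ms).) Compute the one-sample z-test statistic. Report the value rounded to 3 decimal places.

SE = σ/√n = 11/√32 = 1.9445
z = (x̄−μ₀)/SE = (33.38−31)/1.9445 = 1.2239

test statistic = 1.224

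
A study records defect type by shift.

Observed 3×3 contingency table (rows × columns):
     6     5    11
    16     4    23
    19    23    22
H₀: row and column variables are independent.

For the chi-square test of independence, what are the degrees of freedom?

df = (r−1)(c−1) = (3−1)·(3−1) = 4

degrees of freedom = 4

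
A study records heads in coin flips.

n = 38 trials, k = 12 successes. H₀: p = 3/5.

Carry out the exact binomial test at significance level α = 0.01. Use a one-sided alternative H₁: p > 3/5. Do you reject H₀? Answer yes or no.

Exact binomial: n=38, k=12, p₀=3/5=0.6000
P(X≥12) from Σ C(n,i)·p₀^i·(1−p₀)^(n−i)
p-value (one-sided, H₁ greater) = 0.99989
At α=0.01: p ≥ α → fail to reject H₀

reject H₀: no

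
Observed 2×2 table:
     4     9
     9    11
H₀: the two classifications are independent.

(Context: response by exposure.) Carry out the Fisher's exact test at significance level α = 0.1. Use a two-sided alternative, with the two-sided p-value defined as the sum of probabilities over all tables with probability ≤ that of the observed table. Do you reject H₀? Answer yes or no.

Margins: r₁=13, r₂=20, c₁=13, c₂=20, n=33
p_obs = C(13,4)·C(20,9)/C(33,13); sum pmf over tables with pmf ≤ p_obs
p-value (two-sided) = 0.48506
At α=0.1: p ≥ α → fail to reject H₀

reject H₀: no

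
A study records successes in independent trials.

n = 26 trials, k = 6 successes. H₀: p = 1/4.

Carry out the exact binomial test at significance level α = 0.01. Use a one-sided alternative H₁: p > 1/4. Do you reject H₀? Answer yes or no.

reject H₀: no

Exact binomial: n=26, k=6, p₀=1/4=0.2500
P(X≥6) from Σ C(n,i)·p₀^i·(1−p₀)^(n−i)
p-value (one-sided, H₁ greater) = 0.66286
At α=0.01: p ≥ α → fail to reject H₀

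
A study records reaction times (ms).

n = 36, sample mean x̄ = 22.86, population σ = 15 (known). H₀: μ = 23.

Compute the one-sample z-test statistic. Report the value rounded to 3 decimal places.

SE = σ/√n = 15/√36 = 2.5000
z = (x̄−μ₀)/SE = (22.86−23)/2.5000 = -0.0560

test statistic = -0.056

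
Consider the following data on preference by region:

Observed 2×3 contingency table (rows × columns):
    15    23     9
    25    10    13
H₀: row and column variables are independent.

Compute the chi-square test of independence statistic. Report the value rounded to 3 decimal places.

test statistic = 8.339

Row totals [47, 48], col totals [40, 33, 22], n=95
χ² = (15−19.79)²/19.79 + (23−16.33)²/16.33 + (9−10.88)²/10.88 + (25−20.21)²/20.21 + (10−16.67)²/16.67 + (13−11.12)²/11.12 = 8.3389
df = 2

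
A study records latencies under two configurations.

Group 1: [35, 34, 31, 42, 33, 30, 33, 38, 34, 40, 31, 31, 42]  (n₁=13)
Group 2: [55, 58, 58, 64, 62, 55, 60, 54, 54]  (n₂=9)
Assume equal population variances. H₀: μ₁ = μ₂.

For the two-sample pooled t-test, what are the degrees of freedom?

degrees of freedom = 20

df = n₁ + n₂ − 2 = 13 + 9 − 2 = 20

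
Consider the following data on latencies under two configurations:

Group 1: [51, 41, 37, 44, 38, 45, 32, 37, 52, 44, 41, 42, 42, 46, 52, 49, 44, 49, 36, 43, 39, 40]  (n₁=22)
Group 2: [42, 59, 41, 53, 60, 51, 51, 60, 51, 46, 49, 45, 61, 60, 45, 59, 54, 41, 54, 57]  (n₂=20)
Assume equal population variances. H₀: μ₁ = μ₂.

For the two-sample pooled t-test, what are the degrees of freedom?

df = n₁ + n₂ − 2 = 22 + 20 − 2 = 40

degrees of freedom = 40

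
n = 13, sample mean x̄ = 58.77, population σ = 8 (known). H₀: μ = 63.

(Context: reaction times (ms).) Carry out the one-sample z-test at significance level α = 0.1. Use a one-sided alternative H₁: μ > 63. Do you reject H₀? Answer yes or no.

reject H₀: no

SE = σ/√n = 8/√13 = 2.2188
z = (x̄−μ₀)/SE = (58.77−63)/2.2188 = -1.9064
p-value (one-sided, H₁ greater) = 0.97170
At α=0.1: p ≥ α → fail to reject H₀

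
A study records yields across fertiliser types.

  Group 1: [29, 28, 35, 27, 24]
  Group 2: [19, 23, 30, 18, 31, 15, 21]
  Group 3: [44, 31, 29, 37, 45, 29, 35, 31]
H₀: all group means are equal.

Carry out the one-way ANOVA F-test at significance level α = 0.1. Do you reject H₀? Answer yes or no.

reject H₀: yes

Group means [28.60, 22.43, 35.12], grand mean 29.050
SSB = Σnᵢ(x̄ᵢ−x̄)² = 603.161; SSW = ΣΣ(x−x̄ᵢ)² = 573.789
MSB = 603.161/2 = 301.5804; MSW = 573.789/17 = 33.7523
F = MSB/MSW = 8.9351
df = (2, 17)
p-value (upper-tail) = 0.00223
At α=0.1: p < α → reject H₀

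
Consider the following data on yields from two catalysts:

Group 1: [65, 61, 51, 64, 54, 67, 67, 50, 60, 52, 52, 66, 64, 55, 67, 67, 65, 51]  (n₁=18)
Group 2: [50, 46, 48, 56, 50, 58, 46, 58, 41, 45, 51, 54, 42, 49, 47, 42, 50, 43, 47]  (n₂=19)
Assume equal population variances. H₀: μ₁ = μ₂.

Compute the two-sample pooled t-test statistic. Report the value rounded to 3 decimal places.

test statistic = 5.762

x̄₁=59.889, s₁=6.712, n₁=18
x̄₂=48.579, s₂=5.167, n₂=19
s_p² = [17·6.712² + 18·5.167²]/35 = 35.6117
SE = √(s_p²·(1/18+1/19)) = 1.9628
t = (59.889−48.579)/1.9628 = 5.7620
df = 35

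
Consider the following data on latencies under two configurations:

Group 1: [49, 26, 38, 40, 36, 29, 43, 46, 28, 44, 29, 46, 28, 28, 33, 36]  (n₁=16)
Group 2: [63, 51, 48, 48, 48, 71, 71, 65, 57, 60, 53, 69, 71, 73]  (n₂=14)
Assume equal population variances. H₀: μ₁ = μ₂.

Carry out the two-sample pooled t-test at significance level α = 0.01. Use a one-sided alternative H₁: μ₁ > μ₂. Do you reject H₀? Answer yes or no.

reject H₀: no

x̄₁=36.188, s₁=7.748, n₁=16
x̄₂=60.571, s₂=9.661, n₂=14
s_p² = [15·7.748² + 13·9.661²]/28 = 75.4952
SE = √(s_p²·(1/16+1/14)) = 3.1798
t = (36.188−60.571)/3.1798 = -7.6684
df = 28
p-value (one-sided, H₁ greater) = 1.00000
At α=0.01: p ≥ α → fail to reject H₀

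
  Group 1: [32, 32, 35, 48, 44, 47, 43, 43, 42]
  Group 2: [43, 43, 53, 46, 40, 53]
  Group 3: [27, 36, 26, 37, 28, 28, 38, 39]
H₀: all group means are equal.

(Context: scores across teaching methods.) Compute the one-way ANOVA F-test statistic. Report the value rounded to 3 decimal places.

test statistic = 10.419

Group means [40.67, 46.33, 32.38], grand mean 39.261
SSB = Σnᵢ(x̄ᵢ−x̄)² = 697.226; SSW = ΣΣ(x−x̄ᵢ)² = 669.208
MSB = 697.226/2 = 348.6132; MSW = 669.208/20 = 33.4604
F = MSB/MSW = 10.4187
df = (2, 20)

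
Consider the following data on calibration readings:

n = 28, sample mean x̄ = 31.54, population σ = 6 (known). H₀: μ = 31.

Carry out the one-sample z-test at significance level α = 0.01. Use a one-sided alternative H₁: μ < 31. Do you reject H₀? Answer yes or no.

SE = σ/√n = 6/√28 = 1.1339
z = (x̄−μ₀)/SE = (31.54−31)/1.1339 = 0.4762
p-value (one-sided, H₁ less) = 0.68305
At α=0.01: p ≥ α → fail to reject H₀

reject H₀: no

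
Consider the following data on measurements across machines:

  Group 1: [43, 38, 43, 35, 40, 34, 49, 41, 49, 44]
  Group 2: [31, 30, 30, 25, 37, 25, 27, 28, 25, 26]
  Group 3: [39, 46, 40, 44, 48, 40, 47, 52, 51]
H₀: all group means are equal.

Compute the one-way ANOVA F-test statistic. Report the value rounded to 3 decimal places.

Group means [41.60, 28.40, 45.22], grand mean 38.172
SSB = Σnᵢ(x̄ᵢ−x̄)² = 1519.782; SSW = ΣΣ(x−x̄ᵢ)² = 550.356
MSB = 1519.782/2 = 759.8912; MSW = 550.356/26 = 21.1675
F = MSB/MSW = 35.8989
df = (2, 26)

test statistic = 35.899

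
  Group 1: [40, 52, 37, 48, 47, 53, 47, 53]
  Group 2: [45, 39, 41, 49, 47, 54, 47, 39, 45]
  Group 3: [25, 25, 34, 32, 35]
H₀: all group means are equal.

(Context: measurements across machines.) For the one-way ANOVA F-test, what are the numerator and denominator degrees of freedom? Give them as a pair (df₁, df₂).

k = 3 groups, N = 22 total
df = (k−1, N−k) = (3−1, 22−3) = (2, 19)

degrees of freedom = [2, 19]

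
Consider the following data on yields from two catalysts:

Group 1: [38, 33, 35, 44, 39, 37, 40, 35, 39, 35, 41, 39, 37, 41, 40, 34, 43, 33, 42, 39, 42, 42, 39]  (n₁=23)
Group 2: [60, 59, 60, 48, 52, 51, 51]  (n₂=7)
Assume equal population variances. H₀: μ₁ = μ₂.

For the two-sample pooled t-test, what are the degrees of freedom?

degrees of freedom = 28

df = n₁ + n₂ − 2 = 23 + 7 − 2 = 28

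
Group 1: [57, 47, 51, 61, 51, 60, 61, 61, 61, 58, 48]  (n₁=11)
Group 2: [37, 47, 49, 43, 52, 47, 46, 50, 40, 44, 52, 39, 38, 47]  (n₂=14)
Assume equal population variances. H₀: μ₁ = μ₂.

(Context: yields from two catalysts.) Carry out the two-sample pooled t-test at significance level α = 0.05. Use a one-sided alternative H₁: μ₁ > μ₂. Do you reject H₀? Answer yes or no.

reject H₀: yes

x̄₁=56.000, s₁=5.621, n₁=11
x̄₂=45.071, s₂=5.045, n₂=14
s_p² = [10·5.621² + 13·5.045²]/23 = 28.1273
SE = √(s_p²·(1/11+1/14)) = 2.1368
t = (56.000−45.071)/2.1368 = 5.1143
df = 23
p-value (one-sided, H₁ greater) = 0.00002
At α=0.05: p < α → reject H₀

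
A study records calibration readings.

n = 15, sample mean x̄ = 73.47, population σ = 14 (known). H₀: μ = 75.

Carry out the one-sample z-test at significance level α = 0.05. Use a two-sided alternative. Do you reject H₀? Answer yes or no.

reject H₀: no

SE = σ/√n = 14/√15 = 3.6148
z = (x̄−μ₀)/SE = (73.47−75)/3.6148 = -0.4233
p-value (two-sided) = 0.67210
At α=0.05: p ≥ α → fail to reject H₀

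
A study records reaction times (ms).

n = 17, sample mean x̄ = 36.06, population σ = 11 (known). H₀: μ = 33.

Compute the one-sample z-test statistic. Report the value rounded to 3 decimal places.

SE = σ/√n = 11/√17 = 2.6679
z = (x̄−μ₀)/SE = (36.06−33)/2.6679 = 1.1470

test statistic = 1.147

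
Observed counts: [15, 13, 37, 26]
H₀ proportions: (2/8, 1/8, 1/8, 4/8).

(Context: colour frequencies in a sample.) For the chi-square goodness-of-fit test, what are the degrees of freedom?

degrees of freedom = 3

df = k − 1 = 4 − 1 = 3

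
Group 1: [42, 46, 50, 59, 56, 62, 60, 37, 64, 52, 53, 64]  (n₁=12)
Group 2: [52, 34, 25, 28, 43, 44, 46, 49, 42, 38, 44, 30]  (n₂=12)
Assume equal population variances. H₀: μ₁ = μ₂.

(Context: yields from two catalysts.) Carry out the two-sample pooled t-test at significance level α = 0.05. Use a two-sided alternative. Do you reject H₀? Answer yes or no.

x̄₁=53.750, s₁=8.771, n₁=12
x̄₂=39.583, s₂=8.597, n₂=12
s_p² = [11·8.771² + 11·8.597²]/22 = 75.4167
SE = √(s_p²·(1/12+1/12)) = 3.5453
t = (53.750−39.583)/3.5453 = 3.9959
df = 22
p-value (two-sided) = 0.00061
At α=0.05: p < α → reject H₀

reject H₀: yes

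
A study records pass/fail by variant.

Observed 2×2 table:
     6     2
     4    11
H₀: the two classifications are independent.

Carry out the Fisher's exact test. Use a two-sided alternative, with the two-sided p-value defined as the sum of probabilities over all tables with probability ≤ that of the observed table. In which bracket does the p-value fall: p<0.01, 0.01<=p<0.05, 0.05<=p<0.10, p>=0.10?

Margins: r₁=8, r₂=15, c₁=10, c₂=13, n=23
p_obs = C(8,6)·C(15,4)/C(23,10); sum pmf over tables with pmf ≤ p_obs
p-value (two-sided) = 0.03931
→ bracket: 0.01<=p<0.05

p-value bracket: 0.01<=p<0.05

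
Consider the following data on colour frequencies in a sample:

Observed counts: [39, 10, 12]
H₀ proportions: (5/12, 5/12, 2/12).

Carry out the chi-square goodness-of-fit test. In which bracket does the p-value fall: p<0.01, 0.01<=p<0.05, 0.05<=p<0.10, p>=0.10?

n = 61; E_i = n·p_i = [25.42, 25.42, 10.17]
χ² = (39−25.42)²/25.42 + (10−25.42)²/25.42 + (12−10.17)²/10.17 = 16.9410
df = 2
p-value (upper-tail) = 0.00021
→ bracket: p<0.01

p-value bracket: p<0.01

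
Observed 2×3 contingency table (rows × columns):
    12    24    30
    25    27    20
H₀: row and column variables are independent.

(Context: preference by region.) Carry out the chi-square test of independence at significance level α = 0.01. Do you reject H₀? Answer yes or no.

Row totals [66, 72], col totals [37, 51, 50], n=138
χ² = (12−17.70)²/17.70 + (24−24.39)²/24.39 + (30−23.91)²/23.91 + (25−19.30)²/19.30 + (27−26.61)²/26.61 + (20−26.09)²/26.09 = 6.4954
df = 2
p-value (upper-tail) = 0.03886
At α=0.01: p ≥ α → fail to reject H₀

reject H₀: no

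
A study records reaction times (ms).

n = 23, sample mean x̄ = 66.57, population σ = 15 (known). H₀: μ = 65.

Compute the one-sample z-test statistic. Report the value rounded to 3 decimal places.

test statistic = 0.502

SE = σ/√n = 15/√23 = 3.1277
z = (x̄−μ₀)/SE = (66.57−65)/3.1277 = 0.5020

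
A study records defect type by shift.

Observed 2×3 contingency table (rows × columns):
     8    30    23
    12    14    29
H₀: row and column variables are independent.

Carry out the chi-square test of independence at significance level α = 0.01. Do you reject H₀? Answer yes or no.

Row totals [61, 55], col totals [20, 44, 52], n=116
χ² = (8−10.52)²/10.52 + (30−23.14)²/23.14 + (23−27.34)²/27.34 + (12−9.48)²/9.48 + (14−20.86)²/20.86 + (29−24.66)²/24.66 = 7.0189
df = 2
p-value (upper-tail) = 0.02991
At α=0.01: p ≥ α → fail to reject H₀

reject H₀: no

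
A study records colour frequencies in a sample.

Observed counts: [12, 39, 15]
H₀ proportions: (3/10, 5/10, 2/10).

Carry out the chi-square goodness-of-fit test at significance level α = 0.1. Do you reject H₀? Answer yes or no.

reject H₀: no

n = 66; E_i = n·p_i = [19.80, 33.00, 13.20]
χ² = (12−19.80)²/19.80 + (39−33.00)²/33.00 + (15−13.20)²/13.20 = 4.4091
df = 2
p-value (upper-tail) = 0.11030
At α=0.1: p ≥ α → fail to reject H₀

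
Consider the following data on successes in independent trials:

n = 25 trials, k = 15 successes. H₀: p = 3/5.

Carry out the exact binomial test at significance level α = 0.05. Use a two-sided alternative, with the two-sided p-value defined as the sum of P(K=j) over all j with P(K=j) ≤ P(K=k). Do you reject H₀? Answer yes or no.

Exact binomial: n=25, k=15, p₀=3/5=0.6000
P(X=j) = C(n,j)·p₀^j·(1−p₀)^(n−j); p = Σ P(X=j) over j with P(X=j) ≤ P(X=15)
p-value (two-sided) = 1.00000
At α=0.05: p ≥ α → fail to reject H₀

reject H₀: no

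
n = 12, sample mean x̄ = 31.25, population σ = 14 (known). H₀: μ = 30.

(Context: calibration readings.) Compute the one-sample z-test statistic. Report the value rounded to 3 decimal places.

test statistic = 0.309

SE = σ/√n = 14/√12 = 4.0415
z = (x̄−μ₀)/SE = (31.25−30)/4.0415 = 0.3093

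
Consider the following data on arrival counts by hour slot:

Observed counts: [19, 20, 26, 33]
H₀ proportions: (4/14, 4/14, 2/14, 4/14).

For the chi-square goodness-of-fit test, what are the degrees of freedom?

degrees of freedom = 3

df = k − 1 = 4 − 1 = 3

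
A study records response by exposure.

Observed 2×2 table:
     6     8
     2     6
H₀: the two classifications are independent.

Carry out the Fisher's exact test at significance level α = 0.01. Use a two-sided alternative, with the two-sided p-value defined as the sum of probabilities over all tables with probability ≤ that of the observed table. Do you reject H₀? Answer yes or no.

reject H₀: no

Margins: r₁=14, r₂=8, c₁=8, c₂=14, n=22
p_obs = C(14,6)·C(8,2)/C(22,8); sum pmf over tables with pmf ≤ p_obs
p-value (two-sided) = 0.64940
At α=0.01: p ≥ α → fail to reject H₀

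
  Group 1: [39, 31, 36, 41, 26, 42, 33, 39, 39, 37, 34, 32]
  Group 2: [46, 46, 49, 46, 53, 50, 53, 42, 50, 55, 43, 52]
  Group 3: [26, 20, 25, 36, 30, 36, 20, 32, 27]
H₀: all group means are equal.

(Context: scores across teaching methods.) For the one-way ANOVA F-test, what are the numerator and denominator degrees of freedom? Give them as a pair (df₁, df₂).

k = 3 groups, N = 33 total
df = (k−1, N−k) = (3−1, 33−3) = (2, 30)

degrees of freedom = [2, 30]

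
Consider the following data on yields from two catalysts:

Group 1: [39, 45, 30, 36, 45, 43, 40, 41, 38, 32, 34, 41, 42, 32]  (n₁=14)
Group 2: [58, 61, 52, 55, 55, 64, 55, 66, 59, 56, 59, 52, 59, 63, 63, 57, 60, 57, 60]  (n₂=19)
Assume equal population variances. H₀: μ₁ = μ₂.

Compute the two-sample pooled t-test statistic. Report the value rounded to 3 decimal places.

test statistic = -13.088

x̄₁=38.429, s₁=4.926, n₁=14
x̄₂=58.474, s₂=3.878, n₂=19
s_p² = [13·4.926² + 18·3.878²]/31 = 18.9086
SE = √(s_p²·(1/14+1/19)) = 1.5316
t = (38.429−58.474)/1.5316 = -13.0877
df = 31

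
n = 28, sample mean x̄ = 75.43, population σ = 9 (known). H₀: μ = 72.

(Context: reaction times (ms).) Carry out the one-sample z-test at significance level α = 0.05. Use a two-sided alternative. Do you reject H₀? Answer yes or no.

SE = σ/√n = 9/√28 = 1.7008
z = (x̄−μ₀)/SE = (75.43−72)/1.7008 = 2.0167
p-value (two-sided) = 0.04373
At α=0.05: p < α → reject H₀

reject H₀: yes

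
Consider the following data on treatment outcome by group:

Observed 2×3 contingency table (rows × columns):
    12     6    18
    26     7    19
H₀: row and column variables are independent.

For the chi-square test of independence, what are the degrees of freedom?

df = (r−1)(c−1) = (2−1)·(3−1) = 2

degrees of freedom = 2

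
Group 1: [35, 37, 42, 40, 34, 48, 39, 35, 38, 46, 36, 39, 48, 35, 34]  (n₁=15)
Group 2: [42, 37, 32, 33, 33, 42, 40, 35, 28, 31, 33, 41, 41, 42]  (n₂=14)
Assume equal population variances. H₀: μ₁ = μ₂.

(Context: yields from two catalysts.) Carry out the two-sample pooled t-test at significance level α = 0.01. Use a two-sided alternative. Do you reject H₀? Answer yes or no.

reject H₀: no

x̄₁=39.067, s₁=4.877, n₁=15
x̄₂=36.429, s₂=4.847, n₂=14
s_p² = [14·4.877² + 13·4.847²]/27 = 23.6430
SE = √(s_p²·(1/15+1/14)) = 1.8069
t = (39.067−36.429)/1.8069 = 1.4600
df = 27
p-value (two-sided) = 0.15583
At α=0.01: p ≥ α → fail to reject H₀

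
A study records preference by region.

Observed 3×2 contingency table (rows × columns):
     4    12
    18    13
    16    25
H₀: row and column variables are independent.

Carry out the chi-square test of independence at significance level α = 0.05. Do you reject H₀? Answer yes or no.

reject H₀: no

Row totals [16, 31, 41], col totals [38, 50], n=88
χ² = (4−6.91)²/6.91 + (12−9.09)²/9.09 + (18−13.39)²/13.39 + (13−17.61)²/17.61 + (16−17.70)²/17.70 + (25−23.30)²/23.30 = 5.2432
df = 2
p-value (upper-tail) = 0.07269
At α=0.05: p ≥ α → fail to reject H₀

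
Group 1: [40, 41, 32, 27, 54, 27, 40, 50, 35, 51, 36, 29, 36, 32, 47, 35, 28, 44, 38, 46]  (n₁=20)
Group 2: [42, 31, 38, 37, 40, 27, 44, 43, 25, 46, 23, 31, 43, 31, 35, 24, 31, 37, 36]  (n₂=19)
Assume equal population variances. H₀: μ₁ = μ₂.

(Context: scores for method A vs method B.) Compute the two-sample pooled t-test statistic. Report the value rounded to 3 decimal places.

test statistic = 1.398

x̄₁=38.400, s₁=8.223, n₁=20
x̄₂=34.947, s₂=7.130, n₂=19
s_p² = [19·8.223² + 18·7.130²]/37 = 59.4526
SE = √(s_p²·(1/20+1/19)) = 2.4702
t = (38.400−34.947)/2.4702 = 1.3977
df = 37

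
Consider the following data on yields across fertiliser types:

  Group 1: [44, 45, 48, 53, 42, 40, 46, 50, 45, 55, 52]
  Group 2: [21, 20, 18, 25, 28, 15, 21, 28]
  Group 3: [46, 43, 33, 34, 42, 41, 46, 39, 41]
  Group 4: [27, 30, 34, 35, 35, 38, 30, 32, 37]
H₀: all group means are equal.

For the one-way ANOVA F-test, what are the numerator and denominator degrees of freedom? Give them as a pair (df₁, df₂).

k = 4 groups, N = 37 total
df = (k−1, N−k) = (4−1, 37−4) = (3, 33)

degrees of freedom = [3, 33]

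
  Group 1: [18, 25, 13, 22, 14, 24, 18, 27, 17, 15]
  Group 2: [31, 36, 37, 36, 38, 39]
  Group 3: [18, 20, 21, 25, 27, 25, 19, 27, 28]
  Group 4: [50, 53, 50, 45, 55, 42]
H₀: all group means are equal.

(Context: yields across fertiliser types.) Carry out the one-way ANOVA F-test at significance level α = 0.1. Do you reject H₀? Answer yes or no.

reject H₀: yes

Group means [19.30, 36.17, 23.33, 49.17], grand mean 29.516
SSB = Σnᵢ(x̄ᵢ−x̄)² = 3969.975; SSW = ΣΣ(x−x̄ᵢ)² = 491.767
MSB = 3969.975/3 = 1323.3251; MSW = 491.767/27 = 18.2136
F = MSB/MSW = 72.6560
df = (3, 27)
p-value (upper-tail) = 0.00000
At α=0.1: p < α → reject H₀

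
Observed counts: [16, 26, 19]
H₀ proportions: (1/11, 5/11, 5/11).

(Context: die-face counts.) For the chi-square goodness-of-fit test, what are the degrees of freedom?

degrees of freedom = 2

df = k − 1 = 3 − 1 = 2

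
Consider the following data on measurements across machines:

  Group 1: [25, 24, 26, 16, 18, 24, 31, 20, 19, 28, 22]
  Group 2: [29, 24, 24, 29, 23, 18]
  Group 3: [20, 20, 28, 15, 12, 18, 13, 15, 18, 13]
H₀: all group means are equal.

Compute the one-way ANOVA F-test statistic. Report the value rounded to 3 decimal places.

test statistic = 6.325

Group means [23.00, 24.50, 17.20], grand mean 21.185
SSB = Σnᵢ(x̄ᵢ−x̄)² = 260.974; SSW = ΣΣ(x−x̄ᵢ)² = 495.100
MSB = 260.974/2 = 130.4870; MSW = 495.100/24 = 20.6292
F = MSB/MSW = 6.3254
df = (2, 24)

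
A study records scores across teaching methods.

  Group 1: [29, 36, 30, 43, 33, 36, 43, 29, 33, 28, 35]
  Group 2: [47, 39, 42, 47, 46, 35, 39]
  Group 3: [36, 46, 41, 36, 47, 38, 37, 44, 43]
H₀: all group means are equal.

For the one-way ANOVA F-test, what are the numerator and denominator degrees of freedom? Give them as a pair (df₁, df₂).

degrees of freedom = [2, 24]

k = 3 groups, N = 27 total
df = (k−1, N−k) = (3−1, 27−3) = (2, 24)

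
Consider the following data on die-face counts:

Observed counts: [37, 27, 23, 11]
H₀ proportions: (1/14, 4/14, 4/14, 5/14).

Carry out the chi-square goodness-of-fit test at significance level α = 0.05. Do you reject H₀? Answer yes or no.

n = 98; E_i = n·p_i = [7.00, 28.00, 28.00, 35.00]
χ² = (37−7.00)²/7.00 + (27−28.00)²/28.00 + (23−28.00)²/28.00 + (11−35.00)²/35.00 = 145.9571
df = 3
p-value (upper-tail) = 0.00000
At α=0.05: p < α → reject H₀

reject H₀: yes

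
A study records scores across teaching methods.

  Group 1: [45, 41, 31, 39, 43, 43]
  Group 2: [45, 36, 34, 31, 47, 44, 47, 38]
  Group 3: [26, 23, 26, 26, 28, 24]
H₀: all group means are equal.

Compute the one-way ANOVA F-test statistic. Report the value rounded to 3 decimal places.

Group means [40.33, 40.25, 25.50], grand mean 35.850
SSB = Σnᵢ(x̄ᵢ−x̄)² = 918.217; SSW = ΣΣ(x−x̄ᵢ)² = 416.333
MSB = 918.217/2 = 459.1083; MSW = 416.333/17 = 24.4902
F = MSB/MSW = 18.7466
df = (2, 17)

test statistic = 18.747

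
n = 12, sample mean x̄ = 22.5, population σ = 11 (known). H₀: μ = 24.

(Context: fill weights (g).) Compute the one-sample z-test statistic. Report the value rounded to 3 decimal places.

SE = σ/√n = 11/√12 = 3.1754
z = (x̄−μ₀)/SE = (22.5−24)/3.1754 = -0.4724

test statistic = -0.472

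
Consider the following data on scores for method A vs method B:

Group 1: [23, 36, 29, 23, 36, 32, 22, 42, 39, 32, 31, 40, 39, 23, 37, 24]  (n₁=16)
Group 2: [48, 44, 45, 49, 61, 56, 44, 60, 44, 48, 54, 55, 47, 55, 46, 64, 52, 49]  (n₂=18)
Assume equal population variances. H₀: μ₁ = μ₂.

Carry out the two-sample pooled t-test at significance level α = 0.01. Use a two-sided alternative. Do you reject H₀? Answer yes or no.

x̄₁=31.750, s₁=7.000, n₁=16
x̄₂=51.167, s₂=6.261, n₂=18
s_p² = [15·7.000² + 17·6.261²]/32 = 43.7969
SE = √(s_p²·(1/16+1/18)) = 2.2739
t = (31.750−51.167)/2.2739 = -8.5391
df = 32
p-value (two-sided) = 0.00000
At α=0.01: p < α → reject H₀

reject H₀: yes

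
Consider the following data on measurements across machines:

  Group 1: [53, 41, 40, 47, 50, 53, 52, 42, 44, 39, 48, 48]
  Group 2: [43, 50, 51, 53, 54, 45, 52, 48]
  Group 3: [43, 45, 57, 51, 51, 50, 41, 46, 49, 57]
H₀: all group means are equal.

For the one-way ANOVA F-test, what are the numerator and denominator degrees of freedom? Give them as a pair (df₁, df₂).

k = 3 groups, N = 30 total
df = (k−1, N−k) = (3−1, 30−3) = (2, 27)

degrees of freedom = [2, 27]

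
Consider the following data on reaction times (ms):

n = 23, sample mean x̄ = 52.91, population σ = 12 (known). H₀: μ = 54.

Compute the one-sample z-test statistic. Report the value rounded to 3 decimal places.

test statistic = -0.436

SE = σ/√n = 12/√23 = 2.5022
z = (x̄−μ₀)/SE = (52.91−54)/2.5022 = -0.4356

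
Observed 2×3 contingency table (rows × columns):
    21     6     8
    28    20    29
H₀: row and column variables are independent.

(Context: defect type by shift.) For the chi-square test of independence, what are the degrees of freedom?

degrees of freedom = 2

df = (r−1)(c−1) = (2−1)·(3−1) = 2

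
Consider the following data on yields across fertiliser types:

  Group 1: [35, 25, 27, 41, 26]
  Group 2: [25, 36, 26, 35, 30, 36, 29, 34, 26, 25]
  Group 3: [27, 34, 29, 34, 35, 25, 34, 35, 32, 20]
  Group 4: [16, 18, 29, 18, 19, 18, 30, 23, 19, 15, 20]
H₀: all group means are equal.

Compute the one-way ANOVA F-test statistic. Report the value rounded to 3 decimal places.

Group means [30.80, 30.20, 30.50, 20.45], grand mean 27.389
SSB = Σnᵢ(x̄ᵢ−x̄)² = 762.928; SSW = ΣΣ(x−x̄ᵢ)² = 865.627
MSB = 762.928/3 = 254.3094; MSW = 865.627/32 = 27.0509
F = MSB/MSW = 9.4012
df = (3, 32)

test statistic = 9.401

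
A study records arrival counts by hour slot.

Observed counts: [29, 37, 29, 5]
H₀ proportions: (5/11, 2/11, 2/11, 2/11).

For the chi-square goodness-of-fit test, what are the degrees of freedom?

df = k − 1 = 4 − 1 = 3

degrees of freedom = 3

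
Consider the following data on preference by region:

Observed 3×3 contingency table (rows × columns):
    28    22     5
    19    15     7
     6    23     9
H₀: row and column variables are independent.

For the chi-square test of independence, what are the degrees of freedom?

df = (r−1)(c−1) = (3−1)·(3−1) = 4

degrees of freedom = 4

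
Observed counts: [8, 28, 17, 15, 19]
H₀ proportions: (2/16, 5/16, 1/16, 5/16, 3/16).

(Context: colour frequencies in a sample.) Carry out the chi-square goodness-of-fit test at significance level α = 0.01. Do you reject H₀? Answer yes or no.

reject H₀: yes

n = 87; E_i = n·p_i = [10.88, 27.19, 5.44, 27.19, 16.31]
χ² = (8−10.88)²/10.88 + (28−27.19)²/27.19 + (17−5.44)²/5.44 + (15−27.19)²/27.19 + (19−16.31)²/16.31 = 31.2774
df = 4
p-value (upper-tail) = 0.00000
At α=0.01: p < α → reject H₀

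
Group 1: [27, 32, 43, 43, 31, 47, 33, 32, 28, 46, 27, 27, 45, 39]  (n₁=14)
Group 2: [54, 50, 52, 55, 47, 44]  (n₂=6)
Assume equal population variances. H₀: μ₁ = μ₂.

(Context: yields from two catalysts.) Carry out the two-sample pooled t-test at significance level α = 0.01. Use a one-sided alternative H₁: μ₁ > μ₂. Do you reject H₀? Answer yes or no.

reject H₀: no

x̄₁=35.714, s₁=7.750, n₁=14
x̄₂=50.333, s₂=4.227, n₂=6
s_p² = [13·7.750² + 5·4.227²]/18 = 48.3439
SE = √(s_p²·(1/14+1/6)) = 3.3927
t = (35.714−50.333)/3.3927 = -4.3090
df = 18
p-value (one-sided, H₁ greater) = 0.99979
At α=0.01: p ≥ α → fail to reject H₀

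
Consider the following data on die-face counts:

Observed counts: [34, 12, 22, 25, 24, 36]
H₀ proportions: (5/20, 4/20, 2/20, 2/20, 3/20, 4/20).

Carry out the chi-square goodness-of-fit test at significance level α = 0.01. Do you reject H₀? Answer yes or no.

reject H₀: yes

n = 153; E_i = n·p_i = [38.25, 30.60, 15.30, 15.30, 22.95, 30.60]
χ² = (34−38.25)²/38.25 + (12−30.60)²/30.60 + (22−15.30)²/15.30 + (25−15.30)²/15.30 + (24−22.95)²/22.95 + (36−30.60)²/30.60 = 21.8627
df = 5
p-value (upper-tail) = 0.00056
At α=0.01: p < α → reject H₀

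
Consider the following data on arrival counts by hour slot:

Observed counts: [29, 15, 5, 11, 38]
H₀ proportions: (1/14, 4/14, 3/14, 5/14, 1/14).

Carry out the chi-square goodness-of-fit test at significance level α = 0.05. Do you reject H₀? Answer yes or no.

n = 98; E_i = n·p_i = [7.00, 28.00, 21.00, 35.00, 7.00]
χ² = (29−7.00)²/7.00 + (15−28.00)²/28.00 + (5−21.00)²/21.00 + (11−35.00)²/35.00 + (38−7.00)²/7.00 = 241.1119
df = 4
p-value (upper-tail) = 0.00000
At α=0.05: p < α → reject H₀

reject H₀: yes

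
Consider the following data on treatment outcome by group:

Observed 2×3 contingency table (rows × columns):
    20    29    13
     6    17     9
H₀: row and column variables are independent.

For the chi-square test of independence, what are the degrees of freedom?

df = (r−1)(c−1) = (2−1)·(3−1) = 2

degrees of freedom = 2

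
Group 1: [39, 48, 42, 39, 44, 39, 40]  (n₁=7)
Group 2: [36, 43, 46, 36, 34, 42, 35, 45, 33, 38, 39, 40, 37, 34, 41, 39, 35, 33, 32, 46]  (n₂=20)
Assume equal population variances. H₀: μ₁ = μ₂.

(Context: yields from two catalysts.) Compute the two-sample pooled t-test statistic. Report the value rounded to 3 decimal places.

x̄₁=41.571, s₁=3.409, n₁=7
x̄₂=38.200, s₂=4.456, n₂=20
s_p² = [6·3.409² + 19·4.456²]/25 = 17.8766
SE = √(s_p²·(1/7+1/20)) = 1.8568
t = (41.571−38.200)/1.8568 = 1.8157
df = 25

test statistic = 1.816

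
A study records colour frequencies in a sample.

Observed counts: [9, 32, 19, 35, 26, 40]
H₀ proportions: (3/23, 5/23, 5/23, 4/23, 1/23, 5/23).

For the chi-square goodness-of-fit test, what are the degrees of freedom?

df = k − 1 = 6 − 1 = 5

degrees of freedom = 5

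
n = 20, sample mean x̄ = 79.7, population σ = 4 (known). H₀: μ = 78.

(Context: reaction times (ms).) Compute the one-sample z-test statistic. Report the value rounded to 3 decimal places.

SE = σ/√n = 4/√20 = 0.8944
z = (x̄−μ₀)/SE = (79.7−78)/0.8944 = 1.9007

test statistic = 1.901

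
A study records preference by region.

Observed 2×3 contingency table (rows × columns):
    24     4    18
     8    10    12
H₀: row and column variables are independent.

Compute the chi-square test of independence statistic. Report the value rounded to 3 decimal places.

Row totals [46, 30], col totals [32, 14, 30], n=76
χ² = (24−19.37)²/19.37 + (4−8.47)²/8.47 + (18−18.16)²/18.16 + (8−12.63)²/12.63 + (10−5.53)²/5.53 + (12−11.84)²/11.84 = 8.7927
df = 2

test statistic = 8.793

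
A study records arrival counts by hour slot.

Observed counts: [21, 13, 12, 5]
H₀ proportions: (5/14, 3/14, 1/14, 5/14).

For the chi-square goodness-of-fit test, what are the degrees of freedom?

degrees of freedom = 3

df = k − 1 = 4 − 1 = 3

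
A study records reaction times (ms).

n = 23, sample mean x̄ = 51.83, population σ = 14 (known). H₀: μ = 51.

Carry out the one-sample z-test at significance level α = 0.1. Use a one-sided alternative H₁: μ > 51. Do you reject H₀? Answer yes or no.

reject H₀: no

SE = σ/√n = 14/√23 = 2.9192
z = (x̄−μ₀)/SE = (51.83−51)/2.9192 = 0.2843
p-value (one-sided, H₁ greater) = 0.38808
At α=0.1: p ≥ α → fail to reject H₀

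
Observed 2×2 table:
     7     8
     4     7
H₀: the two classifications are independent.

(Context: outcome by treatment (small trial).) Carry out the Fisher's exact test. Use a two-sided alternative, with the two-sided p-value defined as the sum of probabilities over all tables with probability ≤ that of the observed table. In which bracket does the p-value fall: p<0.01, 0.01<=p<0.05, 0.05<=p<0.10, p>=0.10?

Margins: r₁=15, r₂=11, c₁=11, c₂=15, n=26
p_obs = C(15,7)·C(11,4)/C(26,11); sum pmf over tables with pmf ≤ p_obs
p-value (two-sided) = 0.70072
→ bracket: p>=0.10

p-value bracket: p>=0.10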